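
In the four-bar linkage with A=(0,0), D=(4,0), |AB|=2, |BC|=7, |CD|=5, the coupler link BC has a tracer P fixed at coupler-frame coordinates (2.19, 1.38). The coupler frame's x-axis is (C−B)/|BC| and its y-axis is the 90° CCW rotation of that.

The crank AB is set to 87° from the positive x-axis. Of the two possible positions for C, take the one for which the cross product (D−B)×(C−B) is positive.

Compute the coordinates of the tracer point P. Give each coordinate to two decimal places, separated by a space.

1.76 3.99

A=(0,0), D=(4.00,0)
B = A + 2.00·(cos87°, sin87°) = (0.1047, 1.9973)
|BD| = 4.3775
circle(B,7.00) ∩ circle(D,5.00): a=4.9300, h=4.9694
  candidates: C₊=(6.7590,4.1699) cross=21.754; C₋=(2.2244,-4.6741) cross=-21.754
  mode + wants cross > 0 → take C=(6.7590,4.1699) (cross=21.754)
ex = (C−B)/|BC| = (0.9506,0.3104); ey = (-0.3104,0.9506)
P = B + 2.19·ex + 1.38·ey = (1.7582,3.9888)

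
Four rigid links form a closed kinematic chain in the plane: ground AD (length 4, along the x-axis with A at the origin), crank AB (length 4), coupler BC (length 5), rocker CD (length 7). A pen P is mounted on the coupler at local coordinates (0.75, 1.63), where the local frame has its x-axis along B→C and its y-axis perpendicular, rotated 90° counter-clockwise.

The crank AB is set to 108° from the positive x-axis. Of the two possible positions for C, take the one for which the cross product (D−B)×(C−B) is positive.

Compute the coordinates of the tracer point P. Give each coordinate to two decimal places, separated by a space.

A=(0,0), D=(4.00,0)
B = A + 4.00·(cos108°, sin108°) = (-1.2361, 3.8042)
|BD| = 6.4721
circle(B,5.00) ∩ circle(D,7.00): a=1.3820, h=4.8052
  candidates: C₊=(2.7064,6.8794) cross=31.100; C₋=(-2.9425,-0.8956) cross=-31.100
  mode + wants cross > 0 → take C=(2.7064,6.8794) (cross=31.100)
ex = (C−B)/|BC| = (0.7885,0.6150); ey = (-0.6150,0.7885)
P = B + 0.75·ex + 1.63·ey = (-1.6472,5.5508)

-1.65 5.55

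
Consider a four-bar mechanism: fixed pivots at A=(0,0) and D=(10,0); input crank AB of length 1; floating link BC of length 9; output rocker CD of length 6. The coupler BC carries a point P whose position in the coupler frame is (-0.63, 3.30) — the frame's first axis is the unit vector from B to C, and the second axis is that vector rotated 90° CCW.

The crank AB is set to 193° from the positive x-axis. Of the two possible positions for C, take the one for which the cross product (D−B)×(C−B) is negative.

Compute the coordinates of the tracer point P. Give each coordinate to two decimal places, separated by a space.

A=(0,0), D=(10.00,0)
B = A + 1.00·(cos193°, sin193°) = (-0.9744, -0.2250)
|BD| = 10.9767
circle(B,9.00) ∩ circle(D,6.00): a=7.5381, h=4.9170
  candidates: C₊=(6.4614,4.8455) cross=53.972; C₋=(6.6630,-4.9864) cross=-53.972
  mode - wants cross < 0 → take C=(6.6630,-4.9864) (cross=-53.972)
ex = (C−B)/|BC| = (0.8486,-0.5290); ey = (0.5290,0.8486)
P = B + -0.63·ex + 3.30·ey = (0.2369,2.9087)

0.24 2.91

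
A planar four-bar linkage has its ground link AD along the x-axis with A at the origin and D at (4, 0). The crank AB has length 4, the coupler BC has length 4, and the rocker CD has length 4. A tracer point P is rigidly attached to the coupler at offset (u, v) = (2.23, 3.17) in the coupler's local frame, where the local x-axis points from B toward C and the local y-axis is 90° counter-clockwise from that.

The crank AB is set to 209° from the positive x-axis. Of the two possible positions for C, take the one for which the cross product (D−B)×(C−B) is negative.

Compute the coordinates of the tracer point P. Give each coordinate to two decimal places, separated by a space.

A=(0,0), D=(4.00,0)
B = A + 4.00·(cos209°, sin209°) = (-3.4985, -1.9392)
|BD| = 7.7452
circle(B,4.00) ∩ circle(D,4.00): a=3.8726, h=1.0015
  candidates: C₊=(0.0000,-0.0000) cross=7.757; C₋=(0.5015,-1.9392) cross=-7.757
  mode - wants cross < 0 → take C=(0.5015,-1.9392) (cross=-7.757)
ex = (C−B)/|BC| = (1.0000,0.0000); ey = (-0.0000,1.0000)
P = B + 2.23·ex + 3.17·ey = (-1.2685,1.2308)

-1.27 1.23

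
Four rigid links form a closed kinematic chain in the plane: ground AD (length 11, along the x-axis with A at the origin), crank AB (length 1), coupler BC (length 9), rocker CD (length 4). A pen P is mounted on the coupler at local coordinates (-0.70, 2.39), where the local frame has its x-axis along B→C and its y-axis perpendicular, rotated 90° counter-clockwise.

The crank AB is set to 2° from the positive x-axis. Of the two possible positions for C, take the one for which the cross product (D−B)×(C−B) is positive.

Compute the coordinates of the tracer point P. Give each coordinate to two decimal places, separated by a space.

-0.59 1.95

A=(0,0), D=(11.00,0)
B = A + 1.00·(cos2°, sin2°) = (0.9994, 0.0349)
|BD| = 10.0007
circle(B,9.00) ∩ circle(D,4.00): a=8.2501, h=3.5966
  candidates: C₊=(9.2620,3.6027) cross=35.968; C₋=(9.2369,-3.5905) cross=-35.968
  mode + wants cross > 0 → take C=(9.2620,3.6027) (cross=35.968)
ex = (C−B)/|BC| = (0.9181,0.3964); ey = (-0.3964,0.9181)
P = B + -0.70·ex + 2.39·ey = (-0.5907,1.9516)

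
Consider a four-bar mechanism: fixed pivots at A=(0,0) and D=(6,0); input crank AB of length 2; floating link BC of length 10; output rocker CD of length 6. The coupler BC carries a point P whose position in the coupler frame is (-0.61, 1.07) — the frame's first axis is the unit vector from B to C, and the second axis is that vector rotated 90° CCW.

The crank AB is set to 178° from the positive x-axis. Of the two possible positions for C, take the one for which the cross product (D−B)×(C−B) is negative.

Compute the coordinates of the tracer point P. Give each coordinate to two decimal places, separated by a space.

A=(0,0), D=(6.00,0)
B = A + 2.00·(cos178°, sin178°) = (-1.9988, 0.0698)
|BD| = 7.9991
circle(B,10.00) ∩ circle(D,6.00): a=8.0000, h=6.0000
  candidates: C₊=(6.0533,5.9998) cross=47.995; C₋=(5.9486,-5.9998) cross=-47.995
  mode - wants cross < 0 → take C=(5.9486,-5.9998) (cross=-47.995)
ex = (C−B)/|BC| = (0.7947,-0.6070); ey = (0.6070,0.7947)
P = B + -0.61·ex + 1.07·ey = (-1.8341,1.2904)

-1.83 1.29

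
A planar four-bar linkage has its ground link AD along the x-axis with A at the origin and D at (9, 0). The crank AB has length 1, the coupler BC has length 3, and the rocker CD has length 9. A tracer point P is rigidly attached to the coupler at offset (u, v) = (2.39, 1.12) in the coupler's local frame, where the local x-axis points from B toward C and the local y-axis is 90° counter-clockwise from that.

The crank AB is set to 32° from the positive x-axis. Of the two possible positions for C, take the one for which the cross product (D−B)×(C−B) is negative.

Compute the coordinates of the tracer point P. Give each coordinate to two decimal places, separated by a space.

A=(0,0), D=(9.00,0)
B = A + 1.00·(cos32°, sin32°) = (0.8480, 0.5299)
|BD| = 8.1692
circle(B,3.00) ∩ circle(D,9.00): a=-0.3222, h=2.9826
  candidates: C₊=(0.7200,3.5272) cross=24.366; C₋=(0.3330,-2.4255) cross=-24.366
  mode - wants cross < 0 → take C=(0.3330,-2.4255) (cross=-24.366)
ex = (C−B)/|BC| = (-0.1717,-0.9852); ey = (0.9852,-0.1717)
P = B + 2.39·ex + 1.12·ey = (1.5411,-2.0169)

1.54 -2.02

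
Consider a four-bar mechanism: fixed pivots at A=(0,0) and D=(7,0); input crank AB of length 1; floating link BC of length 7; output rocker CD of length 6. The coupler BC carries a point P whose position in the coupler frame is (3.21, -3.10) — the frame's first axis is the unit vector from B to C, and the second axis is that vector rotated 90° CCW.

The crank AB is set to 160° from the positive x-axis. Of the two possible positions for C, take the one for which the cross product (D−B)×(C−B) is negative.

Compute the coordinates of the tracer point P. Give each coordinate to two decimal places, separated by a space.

A=(0,0), D=(7.00,0)
B = A + 1.00·(cos160°, sin160°) = (-0.9397, 0.3420)
|BD| = 7.9471
circle(B,7.00) ∩ circle(D,6.00): a=4.7914, h=5.1031
  candidates: C₊=(4.0669,5.2342) cross=40.555; C₋=(3.6277,-4.9626) cross=-40.555
  mode - wants cross < 0 → take C=(3.6277,-4.9626) (cross=-40.555)
ex = (C−B)/|BC| = (0.6525,-0.7578); ey = (0.7578,0.6525)
P = B + 3.21·ex + -3.10·ey = (-1.1944,-4.1132)

-1.19 -4.11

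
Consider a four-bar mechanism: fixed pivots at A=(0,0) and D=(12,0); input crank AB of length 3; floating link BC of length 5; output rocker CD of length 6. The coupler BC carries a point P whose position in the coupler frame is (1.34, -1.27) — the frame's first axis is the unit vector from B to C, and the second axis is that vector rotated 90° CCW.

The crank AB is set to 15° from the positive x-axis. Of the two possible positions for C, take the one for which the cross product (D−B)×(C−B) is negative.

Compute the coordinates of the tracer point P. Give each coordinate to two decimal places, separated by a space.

A=(0,0), D=(12.00,0)
B = A + 3.00·(cos15°, sin15°) = (2.8978, 0.7765)
|BD| = 9.1353
circle(B,5.00) ∩ circle(D,6.00): a=3.9656, h=3.0454
  candidates: C₊=(7.1078,3.4737) cross=27.820; C₋=(6.5902,-2.5949) cross=-27.820
  mode - wants cross < 0 → take C=(6.5902,-2.5949) (cross=-27.820)
ex = (C−B)/|BC| = (0.7385,-0.6743); ey = (0.6743,0.7385)
P = B + 1.34·ex + -1.27·ey = (3.0310,-1.0649)

3.03 -1.06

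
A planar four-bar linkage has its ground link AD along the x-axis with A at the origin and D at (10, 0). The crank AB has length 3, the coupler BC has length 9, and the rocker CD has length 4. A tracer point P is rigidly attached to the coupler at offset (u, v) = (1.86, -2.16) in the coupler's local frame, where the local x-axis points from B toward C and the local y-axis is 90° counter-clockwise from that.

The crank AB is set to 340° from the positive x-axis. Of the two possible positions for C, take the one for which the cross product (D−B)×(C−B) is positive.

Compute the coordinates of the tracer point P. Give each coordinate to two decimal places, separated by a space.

5.57 -1.78

A=(0,0), D=(10.00,0)
B = A + 3.00·(cos340°, sin340°) = (2.8191, -1.0261)
|BD| = 7.2539
circle(B,9.00) ∩ circle(D,4.00): a=8.1073, h=3.9079
  candidates: C₊=(10.2921,3.9893) cross=28.347; C₋=(11.3976,-3.7479) cross=-28.347
  mode + wants cross > 0 → take C=(10.2921,3.9893) (cross=28.347)
ex = (C−B)/|BC| = (0.8303,0.5573); ey = (-0.5573,0.8303)
P = B + 1.86·ex + -2.16·ey = (5.5672,-1.7831)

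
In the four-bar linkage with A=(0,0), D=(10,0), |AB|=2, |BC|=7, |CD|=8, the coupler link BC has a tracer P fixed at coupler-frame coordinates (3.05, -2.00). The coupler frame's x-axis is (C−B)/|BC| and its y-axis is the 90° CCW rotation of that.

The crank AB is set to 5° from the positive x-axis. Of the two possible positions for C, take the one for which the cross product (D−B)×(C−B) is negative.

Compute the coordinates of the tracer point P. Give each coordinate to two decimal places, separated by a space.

A=(0,0), D=(10.00,0)
B = A + 2.00·(cos5°, sin5°) = (1.9924, 0.1743)
|BD| = 8.0095
circle(B,7.00) ∩ circle(D,8.00): a=3.0684, h=6.2917
  candidates: C₊=(5.1970,6.3977) cross=50.393; C₋=(4.9231,-6.1826) cross=-50.393
  mode - wants cross < 0 → take C=(4.9231,-6.1826) (cross=-50.393)
ex = (C−B)/|BC| = (0.4187,-0.9081); ey = (0.9081,0.4187)
P = B + 3.05·ex + -2.00·ey = (1.4531,-3.4329)

1.45 -3.43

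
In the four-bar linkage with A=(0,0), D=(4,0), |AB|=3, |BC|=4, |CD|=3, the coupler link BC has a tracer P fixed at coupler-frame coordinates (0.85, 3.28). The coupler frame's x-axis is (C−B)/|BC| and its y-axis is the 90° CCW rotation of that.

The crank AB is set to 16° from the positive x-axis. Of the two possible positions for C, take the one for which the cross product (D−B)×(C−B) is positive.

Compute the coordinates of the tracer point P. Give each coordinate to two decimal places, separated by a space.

A=(0,0), D=(4.00,0)
B = A + 3.00·(cos16°, sin16°) = (2.8838, 0.8269)
|BD| = 1.3891
circle(B,4.00) ∩ circle(D,3.00): a=3.2141, h=2.3811
  candidates: C₊=(6.8838,0.8269) cross=3.308; C₋=(4.0490,-2.9996) cross=-3.308
  mode + wants cross > 0 → take C=(6.8838,0.8269) (cross=3.308)
ex = (C−B)/|BC| = (1.0000,0.0000); ey = (-0.0000,1.0000)
P = B + 0.85·ex + 3.28·ey = (3.7338,4.1069)

3.73 4.11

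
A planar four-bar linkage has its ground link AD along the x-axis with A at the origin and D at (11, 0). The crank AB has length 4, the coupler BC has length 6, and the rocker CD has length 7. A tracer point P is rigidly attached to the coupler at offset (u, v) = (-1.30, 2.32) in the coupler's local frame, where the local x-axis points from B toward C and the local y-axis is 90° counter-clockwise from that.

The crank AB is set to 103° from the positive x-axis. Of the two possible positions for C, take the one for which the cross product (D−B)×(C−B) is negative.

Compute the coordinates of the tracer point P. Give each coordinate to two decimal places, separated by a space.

-0.63 6.54

A=(0,0), D=(11.00,0)
B = A + 4.00·(cos103°, sin103°) = (-0.8998, 3.8975)
|BD| = 12.5218
circle(B,6.00) ∩ circle(D,7.00): a=5.7418, h=1.7412
  candidates: C₊=(5.0987,3.7650) cross=21.802; C₋=(4.0148,0.4556) cross=-21.802
  mode - wants cross < 0 → take C=(4.0148,0.4556) (cross=-21.802)
ex = (C−B)/|BC| = (0.8191,-0.5736); ey = (0.5736,0.8191)
P = B + -1.30·ex + 2.32·ey = (-0.6338,6.5435)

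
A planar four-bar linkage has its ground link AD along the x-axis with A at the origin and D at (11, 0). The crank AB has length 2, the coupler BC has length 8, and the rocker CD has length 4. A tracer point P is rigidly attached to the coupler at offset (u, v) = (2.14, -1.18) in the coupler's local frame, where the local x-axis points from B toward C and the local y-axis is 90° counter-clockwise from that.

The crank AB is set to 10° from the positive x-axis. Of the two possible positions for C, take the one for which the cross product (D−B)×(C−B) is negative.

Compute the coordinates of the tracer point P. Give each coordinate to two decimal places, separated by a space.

3.29 -1.71

A=(0,0), D=(11.00,0)
B = A + 2.00·(cos10°, sin10°) = (1.9696, 0.3473)
|BD| = 9.0371
circle(B,8.00) ∩ circle(D,4.00): a=7.1743, h=3.5398
  candidates: C₊=(9.2746,3.6087) cross=31.989; C₋=(9.0025,-3.4656) cross=-31.989
  mode - wants cross < 0 → take C=(9.0025,-3.4656) (cross=-31.989)
ex = (C−B)/|BC| = (0.8791,-0.4766); ey = (0.4766,0.8791)
P = B + 2.14·ex + -1.18·ey = (3.2885,-1.7100)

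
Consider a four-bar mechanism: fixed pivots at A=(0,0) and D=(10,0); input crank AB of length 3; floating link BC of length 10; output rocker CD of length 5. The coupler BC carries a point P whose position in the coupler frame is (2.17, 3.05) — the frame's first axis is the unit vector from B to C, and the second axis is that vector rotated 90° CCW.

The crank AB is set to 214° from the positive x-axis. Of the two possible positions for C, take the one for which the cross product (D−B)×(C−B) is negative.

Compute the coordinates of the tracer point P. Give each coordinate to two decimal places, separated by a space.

0.37 0.74

A=(0,0), D=(10.00,0)
B = A + 3.00·(cos214°, sin214°) = (-2.4871, -1.6776)
|BD| = 12.5993
circle(B,10.00) ∩ circle(D,5.00): a=9.2760, h=3.7357
  candidates: C₊=(6.2089,3.2600) cross=47.068; C₋=(7.2037,-4.1450) cross=-47.068
  mode - wants cross < 0 → take C=(7.2037,-4.1450) (cross=-47.068)
ex = (C−B)/|BC| = (0.9691,-0.2467); ey = (0.2467,0.9691)
P = B + 2.17·ex + 3.05·ey = (0.3683,0.7427)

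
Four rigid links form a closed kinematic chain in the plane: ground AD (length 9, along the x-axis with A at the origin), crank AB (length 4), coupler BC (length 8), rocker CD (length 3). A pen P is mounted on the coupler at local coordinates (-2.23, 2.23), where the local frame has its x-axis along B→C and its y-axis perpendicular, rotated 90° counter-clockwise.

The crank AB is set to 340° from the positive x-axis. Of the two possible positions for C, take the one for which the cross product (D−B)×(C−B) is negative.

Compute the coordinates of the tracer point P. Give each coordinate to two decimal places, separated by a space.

1.48 0.81

A=(0,0), D=(9.00,0)
B = A + 4.00·(cos340°, sin340°) = (3.7588, -1.3681)
|BD| = 5.4168
circle(B,8.00) ∩ circle(D,3.00): a=7.7852, h=1.8415
  candidates: C₊=(10.8265,2.3799) cross=9.975; C₋=(11.7566,-1.1836) cross=-9.975
  mode - wants cross < 0 → take C=(11.7566,-1.1836) (cross=-9.975)
ex = (C−B)/|BC| = (0.9997,0.0231); ey = (-0.0231,0.9997)
P = B + -2.23·ex + 2.23·ey = (1.4779,0.8099)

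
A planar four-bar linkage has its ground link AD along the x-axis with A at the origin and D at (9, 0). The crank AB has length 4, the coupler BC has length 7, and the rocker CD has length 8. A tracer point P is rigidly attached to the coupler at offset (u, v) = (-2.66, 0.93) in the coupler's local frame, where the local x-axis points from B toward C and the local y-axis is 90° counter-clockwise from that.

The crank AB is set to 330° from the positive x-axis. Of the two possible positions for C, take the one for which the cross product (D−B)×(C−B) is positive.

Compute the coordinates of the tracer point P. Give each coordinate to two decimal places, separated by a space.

2.82 -4.74

A=(0,0), D=(9.00,0)
B = A + 4.00·(cos330°, sin330°) = (3.4641, -2.0000)
|BD| = 5.8861
circle(B,7.00) ∩ circle(D,8.00): a=1.6689, h=6.7982
  candidates: C₊=(2.7238,4.9607) cross=40.015; C₋=(7.3436,-7.8266) cross=-40.015
  mode + wants cross > 0 → take C=(2.7238,4.9607) (cross=40.015)
ex = (C−B)/|BC| = (-0.1058,0.9944); ey = (-0.9944,-0.1058)
P = B + -2.66·ex + 0.93·ey = (2.8206,-4.7434)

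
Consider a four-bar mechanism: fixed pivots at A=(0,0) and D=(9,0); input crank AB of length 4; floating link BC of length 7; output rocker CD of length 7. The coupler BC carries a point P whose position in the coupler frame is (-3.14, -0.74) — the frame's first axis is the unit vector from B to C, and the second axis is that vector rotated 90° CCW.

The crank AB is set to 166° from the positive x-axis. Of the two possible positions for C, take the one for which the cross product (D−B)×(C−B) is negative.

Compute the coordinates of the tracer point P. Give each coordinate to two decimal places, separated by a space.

-7.02 1.73

A=(0,0), D=(9.00,0)
B = A + 4.00·(cos166°, sin166°) = (-3.8812, 0.9677)
|BD| = 12.9175
circle(B,7.00) ∩ circle(D,7.00): a=6.4587, h=2.6990
  candidates: C₊=(2.7616,3.1753) cross=34.864; C₋=(2.3572,-2.2076) cross=-34.864
  mode - wants cross < 0 → take C=(2.3572,-2.2076) (cross=-34.864)
ex = (C−B)/|BC| = (0.8912,-0.4536); ey = (0.4536,0.8912)
P = B + -3.14·ex + -0.74·ey = (-7.0152,1.7325)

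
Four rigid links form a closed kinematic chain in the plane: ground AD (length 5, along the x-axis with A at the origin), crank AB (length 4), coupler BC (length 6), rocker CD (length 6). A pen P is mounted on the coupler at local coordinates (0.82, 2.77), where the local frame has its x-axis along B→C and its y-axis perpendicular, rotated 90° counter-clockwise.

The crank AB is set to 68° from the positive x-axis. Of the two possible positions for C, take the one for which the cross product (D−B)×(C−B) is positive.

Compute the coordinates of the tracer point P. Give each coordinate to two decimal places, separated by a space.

1.41 6.60

A=(0,0), D=(5.00,0)
B = A + 4.00·(cos68°, sin68°) = (1.4984, 3.7087)
|BD| = 5.1006
circle(B,6.00) ∩ circle(D,6.00): a=2.5503, h=5.4310
  candidates: C₊=(7.1982,5.5828) cross=27.701; C₋=(-0.6998,-1.8741) cross=-27.701
  mode + wants cross > 0 → take C=(7.1982,5.5828) (cross=27.701)
ex = (C−B)/|BC| = (0.9500,0.3123); ey = (-0.3123,0.9500)
P = B + 0.82·ex + 2.77·ey = (1.4122,6.5963)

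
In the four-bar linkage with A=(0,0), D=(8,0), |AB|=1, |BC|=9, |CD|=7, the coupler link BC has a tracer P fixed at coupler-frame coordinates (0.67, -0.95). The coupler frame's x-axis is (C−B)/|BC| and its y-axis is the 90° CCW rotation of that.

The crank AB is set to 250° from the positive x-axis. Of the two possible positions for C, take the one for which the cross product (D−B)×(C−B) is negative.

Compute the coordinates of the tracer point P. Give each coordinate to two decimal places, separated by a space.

-0.46 -2.10

A=(0,0), D=(8.00,0)
B = A + 1.00·(cos250°, sin250°) = (-0.3420, -0.9397)
|BD| = 8.3948
circle(B,9.00) ∩ circle(D,7.00): a=6.1033, h=6.6143
  candidates: C₊=(4.9826,6.3163) cross=55.526; C₋=(6.4634,-6.8293) cross=-55.526
  mode - wants cross < 0 → take C=(6.4634,-6.8293) (cross=-55.526)
ex = (C−B)/|BC| = (0.7562,-0.6544); ey = (0.6544,0.7562)
P = B + 0.67·ex + -0.95·ey = (-0.4571,-2.0965)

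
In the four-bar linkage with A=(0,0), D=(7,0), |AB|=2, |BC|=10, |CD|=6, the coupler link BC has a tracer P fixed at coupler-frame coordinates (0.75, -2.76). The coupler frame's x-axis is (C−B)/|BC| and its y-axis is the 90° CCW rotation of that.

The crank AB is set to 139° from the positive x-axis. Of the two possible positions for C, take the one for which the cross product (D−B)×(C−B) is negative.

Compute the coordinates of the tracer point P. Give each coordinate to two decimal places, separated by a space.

A=(0,0), D=(7.00,0)
B = A + 2.00·(cos139°, sin139°) = (-1.5094, 1.3121)
|BD| = 8.6100
circle(B,10.00) ∩ circle(D,6.00): a=8.0216, h=5.9711
  candidates: C₊=(7.3285,5.9910) cross=51.411; C₋=(5.5085,-5.8117) cross=-51.411
  mode - wants cross < 0 → take C=(5.5085,-5.8117) (cross=-51.411)
ex = (C−B)/|BC| = (0.7018,-0.7124); ey = (0.7124,0.7018)
P = B + 0.75·ex + -2.76·ey = (-2.9492,-1.1591)

-2.95 -1.16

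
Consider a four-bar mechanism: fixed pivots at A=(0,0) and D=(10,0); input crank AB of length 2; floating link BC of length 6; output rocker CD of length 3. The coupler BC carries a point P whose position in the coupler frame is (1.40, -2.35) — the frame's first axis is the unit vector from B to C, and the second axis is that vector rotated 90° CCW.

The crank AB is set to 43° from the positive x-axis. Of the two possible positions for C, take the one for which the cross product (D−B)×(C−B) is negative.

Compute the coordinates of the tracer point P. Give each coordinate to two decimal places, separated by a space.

A=(0,0), D=(10.00,0)
B = A + 2.00·(cos43°, sin43°) = (1.4627, 1.3640)
|BD| = 8.6456
circle(B,6.00) ∩ circle(D,3.00): a=5.8843, h=1.1727
  candidates: C₊=(7.4583,1.5937) cross=10.139; C₋=(7.0883,-0.7224) cross=-10.139
  mode - wants cross < 0 → take C=(7.0883,-0.7224) (cross=-10.139)
ex = (C−B)/|BC| = (0.9376,-0.3477); ey = (0.3477,0.9376)
P = B + 1.40·ex + -2.35·ey = (1.9582,-1.3262)

1.96 -1.33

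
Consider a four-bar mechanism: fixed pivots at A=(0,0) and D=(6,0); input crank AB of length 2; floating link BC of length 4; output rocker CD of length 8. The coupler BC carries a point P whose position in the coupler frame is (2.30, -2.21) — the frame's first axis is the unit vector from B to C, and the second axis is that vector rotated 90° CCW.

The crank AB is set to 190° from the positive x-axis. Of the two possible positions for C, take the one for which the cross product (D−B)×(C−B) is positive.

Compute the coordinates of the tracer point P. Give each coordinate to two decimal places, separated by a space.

0.66 1.46

A=(0,0), D=(6.00,0)
B = A + 2.00·(cos190°, sin190°) = (-1.9696, -0.3473)
|BD| = 7.9772
circle(B,4.00) ∩ circle(D,8.00): a=0.9800, h=3.8781
  candidates: C₊=(-1.1594,3.5698) cross=30.936; C₋=(-0.8217,-4.1790) cross=-30.936
  mode + wants cross > 0 → take C=(-1.1594,3.5698) (cross=30.936)
ex = (C−B)/|BC| = (0.2026,0.9793); ey = (-0.9793,0.2026)
P = B + 2.30·ex + -2.21·ey = (0.6605,1.4574)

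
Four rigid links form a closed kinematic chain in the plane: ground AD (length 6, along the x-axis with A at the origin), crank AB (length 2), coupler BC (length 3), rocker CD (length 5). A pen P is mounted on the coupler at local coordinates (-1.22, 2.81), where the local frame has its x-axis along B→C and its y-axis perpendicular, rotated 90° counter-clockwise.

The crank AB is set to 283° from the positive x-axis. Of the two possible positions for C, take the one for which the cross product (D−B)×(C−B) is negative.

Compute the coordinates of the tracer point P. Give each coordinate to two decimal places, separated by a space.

1.26 1.00

A=(0,0), D=(6.00,0)
B = A + 2.00·(cos283°, sin283°) = (0.4499, -1.9487)
|BD| = 5.8823
circle(B,3.00) ∩ circle(D,5.00): a=1.5811, h=2.5495
  candidates: C₊=(1.0971,0.9806) cross=14.997; C₋=(2.7864,-3.8305) cross=-14.997
  mode - wants cross < 0 → take C=(2.7864,-3.8305) (cross=-14.997)
ex = (C−B)/|BC| = (0.7788,-0.6272); ey = (0.6272,0.7788)
P = B + -1.22·ex + 2.81·ey = (1.2623,1.0050)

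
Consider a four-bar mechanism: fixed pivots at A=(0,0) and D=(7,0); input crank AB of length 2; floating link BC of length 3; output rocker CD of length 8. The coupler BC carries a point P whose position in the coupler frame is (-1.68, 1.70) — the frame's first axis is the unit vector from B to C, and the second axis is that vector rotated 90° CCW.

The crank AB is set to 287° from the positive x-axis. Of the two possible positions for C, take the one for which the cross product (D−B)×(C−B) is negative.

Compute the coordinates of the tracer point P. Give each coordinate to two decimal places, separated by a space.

2.23 -0.18

A=(0,0), D=(7.00,0)
B = A + 2.00·(cos287°, sin287°) = (0.5847, -1.9126)
|BD| = 6.6943
circle(B,3.00) ∩ circle(D,8.00): a=-0.7608, h=2.9019
  candidates: C₊=(-0.9735,0.6510) cross=19.426; C₋=(0.6847,-4.9109) cross=-19.426
  mode - wants cross < 0 → take C=(0.6847,-4.9109) (cross=-19.426)
ex = (C−B)/|BC| = (0.0333,-0.9994); ey = (0.9994,0.0333)
P = B + -1.68·ex + 1.70·ey = (2.2278,-0.1769)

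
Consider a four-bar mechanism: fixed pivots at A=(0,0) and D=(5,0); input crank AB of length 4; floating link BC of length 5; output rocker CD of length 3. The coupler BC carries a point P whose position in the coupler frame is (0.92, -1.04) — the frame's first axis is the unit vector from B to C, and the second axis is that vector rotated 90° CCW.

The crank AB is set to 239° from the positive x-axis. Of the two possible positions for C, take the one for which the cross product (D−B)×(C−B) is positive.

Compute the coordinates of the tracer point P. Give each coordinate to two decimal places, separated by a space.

-0.71 -3.76

A=(0,0), D=(5.00,0)
B = A + 4.00·(cos239°, sin239°) = (-2.0602, -3.4287)
|BD| = 7.8487
circle(B,5.00) ∩ circle(D,3.00): a=4.9436, h=0.7488
  candidates: C₊=(2.0597,-0.5955) cross=5.877; C₋=(2.7139,-1.9426) cross=-5.877
  mode + wants cross > 0 → take C=(2.0597,-0.5955) (cross=5.877)
ex = (C−B)/|BC| = (0.8240,0.5666); ey = (-0.5666,0.8240)
P = B + 0.92·ex + -1.04·ey = (-0.7128,-3.7643)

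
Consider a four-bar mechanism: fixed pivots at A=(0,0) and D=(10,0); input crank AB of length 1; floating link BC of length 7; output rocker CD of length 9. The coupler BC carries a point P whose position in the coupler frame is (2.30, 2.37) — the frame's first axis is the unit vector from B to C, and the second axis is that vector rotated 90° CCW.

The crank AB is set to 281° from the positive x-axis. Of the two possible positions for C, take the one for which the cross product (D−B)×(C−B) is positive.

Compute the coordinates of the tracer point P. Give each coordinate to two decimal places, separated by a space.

A=(0,0), D=(10.00,0)
B = A + 1.00·(cos281°, sin281°) = (0.1908, -0.9816)
|BD| = 9.8582
circle(B,7.00) ∩ circle(D,9.00): a=3.3061, h=6.1701
  candidates: C₊=(2.8661,5.4870) cross=60.826; C₋=(4.0948,-6.7918) cross=-60.826
  mode + wants cross > 0 → take C=(2.8661,5.4870) (cross=60.826)
ex = (C−B)/|BC| = (0.3822,0.9241); ey = (-0.9241,0.3822)
P = B + 2.30·ex + 2.37·ey = (-1.1203,2.0495)

-1.12 2.05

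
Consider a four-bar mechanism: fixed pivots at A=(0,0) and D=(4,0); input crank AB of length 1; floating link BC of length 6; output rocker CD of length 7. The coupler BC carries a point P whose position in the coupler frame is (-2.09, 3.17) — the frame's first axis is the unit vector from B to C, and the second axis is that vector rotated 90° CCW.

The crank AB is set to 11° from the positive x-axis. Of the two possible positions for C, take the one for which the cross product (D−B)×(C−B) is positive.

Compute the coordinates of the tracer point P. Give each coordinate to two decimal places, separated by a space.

A=(0,0), D=(4.00,0)
B = A + 1.00·(cos11°, sin11°) = (0.9816, 0.1908)
|BD| = 3.0244
circle(B,6.00) ∩ circle(D,7.00): a=-0.6370, h=5.9661
  candidates: C₊=(0.7223,6.1852) cross=18.044; C₋=(-0.0305,-5.7232) cross=-18.044
  mode + wants cross > 0 → take C=(0.7223,6.1852) (cross=18.044)
ex = (C−B)/|BC| = (-0.0432,0.9991); ey = (-0.9991,-0.0432)
P = B + -2.09·ex + 3.17·ey = (-2.0951,-2.0342)

-2.10 -2.03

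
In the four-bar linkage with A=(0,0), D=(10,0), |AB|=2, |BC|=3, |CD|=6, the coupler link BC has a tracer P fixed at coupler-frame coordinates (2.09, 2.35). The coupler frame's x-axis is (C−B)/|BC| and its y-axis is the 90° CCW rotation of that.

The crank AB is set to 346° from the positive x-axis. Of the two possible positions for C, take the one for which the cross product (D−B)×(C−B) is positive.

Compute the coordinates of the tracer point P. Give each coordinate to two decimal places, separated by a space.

A=(0,0), D=(10.00,0)
B = A + 2.00·(cos346°, sin346°) = (1.9406, -0.4838)
|BD| = 8.0739
circle(B,3.00) ∩ circle(D,6.00): a=2.3649, h=1.8459
  candidates: C₊=(4.1906,1.5004) cross=14.903; C₋=(4.4119,-2.1847) cross=-14.903
  mode + wants cross > 0 → take C=(4.1906,1.5004) (cross=14.903)
ex = (C−B)/|BC| = (0.7500,0.6614); ey = (-0.6614,0.7500)
P = B + 2.09·ex + 2.35·ey = (1.9538,2.6611)

1.95 2.66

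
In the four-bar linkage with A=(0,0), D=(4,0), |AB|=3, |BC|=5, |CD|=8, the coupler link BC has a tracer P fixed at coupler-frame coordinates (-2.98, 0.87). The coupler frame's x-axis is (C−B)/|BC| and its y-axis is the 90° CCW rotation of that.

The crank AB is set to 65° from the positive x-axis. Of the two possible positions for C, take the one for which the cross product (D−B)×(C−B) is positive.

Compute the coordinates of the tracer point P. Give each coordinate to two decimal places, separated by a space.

A=(0,0), D=(4.00,0)
B = A + 3.00·(cos65°, sin65°) = (1.2679, 2.7189)
|BD| = 3.8545
circle(B,5.00) ∩ circle(D,8.00): a=-3.1318, h=3.8977
  candidates: C₊=(1.7974,7.6908) cross=15.024; C₋=(-3.7014,2.1653) cross=-15.024
  mode + wants cross > 0 → take C=(1.7974,7.6908) (cross=15.024)
ex = (C−B)/|BC| = (0.1059,0.9944); ey = (-0.9944,0.1059)
P = B + -2.98·ex + 0.87·ey = (0.0871,-0.1522)

0.09 -0.15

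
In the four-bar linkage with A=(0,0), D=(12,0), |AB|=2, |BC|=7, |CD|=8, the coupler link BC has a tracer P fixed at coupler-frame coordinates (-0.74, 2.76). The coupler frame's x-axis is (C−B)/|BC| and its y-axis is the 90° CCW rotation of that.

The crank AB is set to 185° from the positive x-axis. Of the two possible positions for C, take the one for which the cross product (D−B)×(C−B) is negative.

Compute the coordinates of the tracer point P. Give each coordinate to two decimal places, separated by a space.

-1.65 2.66

A=(0,0), D=(12.00,0)
B = A + 2.00·(cos185°, sin185°) = (-1.9924, -0.1743)
|BD| = 13.9935
circle(B,7.00) ∩ circle(D,8.00): a=6.4608, h=2.6941
  candidates: C₊=(4.4343,2.6001) cross=37.700; C₋=(4.5014,-2.7878) cross=-37.700
  mode - wants cross < 0 → take C=(4.5014,-2.7878) (cross=-37.700)
ex = (C−B)/|BC| = (0.9277,-0.3734); ey = (0.3734,0.9277)
P = B + -0.74·ex + 2.76·ey = (-1.6484,2.6624)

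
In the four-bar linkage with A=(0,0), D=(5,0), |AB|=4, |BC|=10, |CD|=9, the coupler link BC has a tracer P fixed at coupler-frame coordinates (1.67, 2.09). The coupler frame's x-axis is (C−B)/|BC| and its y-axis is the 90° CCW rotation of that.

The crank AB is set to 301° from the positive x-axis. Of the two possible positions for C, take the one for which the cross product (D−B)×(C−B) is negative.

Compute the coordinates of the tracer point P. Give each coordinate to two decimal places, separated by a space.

4.21 -1.83

A=(0,0), D=(5.00,0)
B = A + 4.00·(cos301°, sin301°) = (2.0602, -3.4287)
|BD| = 4.5165
circle(B,10.00) ∩ circle(D,9.00): a=4.3616, h=8.9987
  candidates: C₊=(-1.9321,5.7399) cross=40.642; C₋=(11.7306,-5.9749) cross=-40.642
  mode - wants cross < 0 → take C=(11.7306,-5.9749) (cross=-40.642)
ex = (C−B)/|BC| = (0.9670,-0.2546); ey = (0.2546,0.9670)
P = B + 1.67·ex + 2.09·ey = (4.2073,-1.8328)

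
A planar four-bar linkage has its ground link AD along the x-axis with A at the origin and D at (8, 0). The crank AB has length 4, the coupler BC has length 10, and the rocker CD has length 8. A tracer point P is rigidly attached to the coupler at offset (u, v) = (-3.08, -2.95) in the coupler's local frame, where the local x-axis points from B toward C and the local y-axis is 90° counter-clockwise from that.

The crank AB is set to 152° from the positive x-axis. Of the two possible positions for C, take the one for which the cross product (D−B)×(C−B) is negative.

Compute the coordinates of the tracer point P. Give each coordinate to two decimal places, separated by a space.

-7.76 2.46

A=(0,0), D=(8.00,0)
B = A + 4.00·(cos152°, sin152°) = (-3.5318, 1.8779)
|BD| = 11.6837
circle(B,10.00) ∩ circle(D,8.00): a=7.3825, h=6.7453
  candidates: C₊=(4.8388,7.3490) cross=78.810; C₋=(2.6705,-5.9663) cross=-78.810
  mode - wants cross < 0 → take C=(2.6705,-5.9663) (cross=-78.810)
ex = (C−B)/|BC| = (0.6202,-0.7844); ey = (0.7844,0.6202)
P = B + -3.08·ex + -2.95·ey = (-7.7561,2.4642)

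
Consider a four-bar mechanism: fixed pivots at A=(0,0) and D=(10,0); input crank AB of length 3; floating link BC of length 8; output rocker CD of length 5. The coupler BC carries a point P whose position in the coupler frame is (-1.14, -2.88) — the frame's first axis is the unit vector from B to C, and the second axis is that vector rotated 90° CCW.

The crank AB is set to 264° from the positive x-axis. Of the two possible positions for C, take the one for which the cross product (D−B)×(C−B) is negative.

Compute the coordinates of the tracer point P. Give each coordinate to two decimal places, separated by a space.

A=(0,0), D=(10.00,0)
B = A + 3.00·(cos264°, sin264°) = (-0.3136, -2.9836)
|BD| = 10.7365
circle(B,8.00) ∩ circle(D,5.00): a=7.1845, h=3.5190
  candidates: C₊=(5.6100,2.3933) cross=37.782; C₋=(7.5658,-4.3675) cross=-37.782
  mode - wants cross < 0 → take C=(7.5658,-4.3675) (cross=-37.782)
ex = (C−B)/|BC| = (0.9849,-0.1730); ey = (0.1730,0.9849)
P = B + -1.14·ex + -2.88·ey = (-1.9346,-5.6229)

-1.93 -5.62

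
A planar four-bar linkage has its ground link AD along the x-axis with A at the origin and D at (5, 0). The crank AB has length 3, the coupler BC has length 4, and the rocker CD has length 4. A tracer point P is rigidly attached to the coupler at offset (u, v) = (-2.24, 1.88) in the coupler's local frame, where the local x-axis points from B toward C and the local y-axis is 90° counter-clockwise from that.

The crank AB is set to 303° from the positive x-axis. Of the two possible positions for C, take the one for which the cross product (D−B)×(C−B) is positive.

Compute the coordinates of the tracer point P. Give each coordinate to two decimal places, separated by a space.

A=(0,0), D=(5.00,0)
B = A + 3.00·(cos303°, sin303°) = (1.6339, -2.5160)
|BD| = 4.2025
circle(B,4.00) ∩ circle(D,4.00): a=2.1012, h=3.4036
  candidates: C₊=(1.2792,1.4682) cross=14.304; C₋=(5.3547,-3.9842) cross=-14.304
  mode + wants cross > 0 → take C=(1.2792,1.4682) (cross=14.304)
ex = (C−B)/|BC| = (-0.0887,0.9961); ey = (-0.9961,-0.0887)
P = B + -2.24·ex + 1.88·ey = (-0.0400,-4.9139)

-0.04 -4.91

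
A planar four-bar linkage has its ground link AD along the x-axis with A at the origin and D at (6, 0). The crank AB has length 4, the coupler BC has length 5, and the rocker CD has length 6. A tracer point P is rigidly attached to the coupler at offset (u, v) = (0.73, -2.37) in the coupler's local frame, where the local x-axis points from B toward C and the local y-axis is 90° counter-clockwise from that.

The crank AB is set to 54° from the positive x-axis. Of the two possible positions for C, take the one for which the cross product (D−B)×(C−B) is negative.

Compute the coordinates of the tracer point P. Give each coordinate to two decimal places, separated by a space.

A=(0,0), D=(6.00,0)
B = A + 4.00·(cos54°, sin54°) = (2.3511, 3.2361)
|BD| = 4.8771
circle(B,5.00) ∩ circle(D,6.00): a=1.3108, h=4.8251
  candidates: C₊=(6.5334,5.9762) cross=23.533; C₋=(0.1303,-1.2437) cross=-23.533
  mode - wants cross < 0 → take C=(0.1303,-1.2437) (cross=-23.533)
ex = (C−B)/|BC| = (-0.4442,-0.8959); ey = (0.8959,-0.4442)
P = B + 0.73·ex + -2.37·ey = (-0.0965,3.6347)

-0.10 3.63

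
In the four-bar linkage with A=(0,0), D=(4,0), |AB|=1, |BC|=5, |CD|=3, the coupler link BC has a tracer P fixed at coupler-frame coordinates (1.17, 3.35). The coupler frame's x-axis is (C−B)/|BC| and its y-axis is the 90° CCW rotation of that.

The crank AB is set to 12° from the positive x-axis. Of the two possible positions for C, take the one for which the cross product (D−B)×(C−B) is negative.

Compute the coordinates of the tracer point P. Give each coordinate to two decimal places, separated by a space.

A=(0,0), D=(4.00,0)
B = A + 1.00·(cos12°, sin12°) = (0.9781, 0.2079)
|BD| = 3.0290
circle(B,5.00) ∩ circle(D,3.00): a=4.1556, h=2.7804
  candidates: C₊=(5.3148,2.6965) cross=8.422; C₋=(4.9331,-2.8512) cross=-8.422
  mode - wants cross < 0 → take C=(4.9331,-2.8512) (cross=-8.422)
ex = (C−B)/|BC| = (0.7910,-0.6118); ey = (0.6118,0.7910)
P = B + 1.17·ex + 3.35·ey = (3.9532,2.1419)

3.95 2.14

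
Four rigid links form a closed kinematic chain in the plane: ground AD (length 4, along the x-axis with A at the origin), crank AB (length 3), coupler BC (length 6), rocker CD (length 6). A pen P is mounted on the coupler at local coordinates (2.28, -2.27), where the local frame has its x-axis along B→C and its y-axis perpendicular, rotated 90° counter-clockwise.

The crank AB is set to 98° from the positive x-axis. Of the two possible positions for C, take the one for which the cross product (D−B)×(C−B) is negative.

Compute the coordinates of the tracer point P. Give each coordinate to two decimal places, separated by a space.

-2.97 1.01

A=(0,0), D=(4.00,0)
B = A + 3.00·(cos98°, sin98°) = (-0.4175, 2.9708)
|BD| = 5.3235
circle(B,6.00) ∩ circle(D,6.00): a=2.6618, h=5.3773
  candidates: C₊=(4.7920,5.9475) cross=28.626; C₋=(-1.2095,-2.9767) cross=-28.626
  mode - wants cross < 0 → take C=(-1.2095,-2.9767) (cross=-28.626)
ex = (C−B)/|BC| = (-0.1320,-0.9912); ey = (0.9912,-0.1320)
P = B + 2.28·ex + -2.27·ey = (-2.9686,1.0104)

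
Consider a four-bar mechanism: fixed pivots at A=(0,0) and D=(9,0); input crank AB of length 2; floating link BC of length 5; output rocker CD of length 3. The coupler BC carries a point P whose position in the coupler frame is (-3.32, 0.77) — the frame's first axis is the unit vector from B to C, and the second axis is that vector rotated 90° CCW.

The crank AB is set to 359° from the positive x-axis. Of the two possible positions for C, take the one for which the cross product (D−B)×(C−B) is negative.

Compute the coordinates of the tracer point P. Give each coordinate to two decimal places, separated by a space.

A=(0,0), D=(9.00,0)
B = A + 2.00·(cos359°, sin359°) = (1.9997, -0.0349)
|BD| = 7.0004
circle(B,5.00) ∩ circle(D,3.00): a=4.6430, h=1.8554
  candidates: C₊=(6.6334,1.8437) cross=12.989; C₋=(6.6519,-1.8672) cross=-12.989
  mode - wants cross < 0 → take C=(6.6519,-1.8672) (cross=-12.989)
ex = (C−B)/|BC| = (0.9304,-0.3665); ey = (0.3665,0.9304)
P = B + -3.32·ex + 0.77·ey = (-0.8072,1.8982)

-0.81 1.90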